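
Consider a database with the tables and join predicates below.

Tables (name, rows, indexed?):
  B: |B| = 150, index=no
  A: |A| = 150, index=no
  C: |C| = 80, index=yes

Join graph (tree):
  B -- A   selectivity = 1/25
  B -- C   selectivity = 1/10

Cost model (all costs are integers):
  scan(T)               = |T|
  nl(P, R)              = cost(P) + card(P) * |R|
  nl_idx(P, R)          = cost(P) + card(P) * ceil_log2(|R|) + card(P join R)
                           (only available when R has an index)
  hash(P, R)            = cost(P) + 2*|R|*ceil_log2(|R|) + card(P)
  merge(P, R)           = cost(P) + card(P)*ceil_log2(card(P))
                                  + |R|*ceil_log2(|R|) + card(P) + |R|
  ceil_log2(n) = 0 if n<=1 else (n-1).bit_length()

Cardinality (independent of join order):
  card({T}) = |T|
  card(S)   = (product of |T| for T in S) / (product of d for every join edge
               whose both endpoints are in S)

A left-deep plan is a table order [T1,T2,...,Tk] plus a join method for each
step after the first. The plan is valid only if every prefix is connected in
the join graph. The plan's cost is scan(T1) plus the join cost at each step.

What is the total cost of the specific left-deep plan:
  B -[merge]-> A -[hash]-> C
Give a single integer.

step 1: scan B: cost=150, card=150
step 2: join A via merge
    card(P join A) = 150*150/(25) = 900
    cost = 150 + 150*8 + 150*8 + 150 + 150 = 2850
step 3: join C via hash
    card(P join C) = 900*80/(10) = 7200
    cost = 2850 + 2*80*7 + 900 = 4870

4870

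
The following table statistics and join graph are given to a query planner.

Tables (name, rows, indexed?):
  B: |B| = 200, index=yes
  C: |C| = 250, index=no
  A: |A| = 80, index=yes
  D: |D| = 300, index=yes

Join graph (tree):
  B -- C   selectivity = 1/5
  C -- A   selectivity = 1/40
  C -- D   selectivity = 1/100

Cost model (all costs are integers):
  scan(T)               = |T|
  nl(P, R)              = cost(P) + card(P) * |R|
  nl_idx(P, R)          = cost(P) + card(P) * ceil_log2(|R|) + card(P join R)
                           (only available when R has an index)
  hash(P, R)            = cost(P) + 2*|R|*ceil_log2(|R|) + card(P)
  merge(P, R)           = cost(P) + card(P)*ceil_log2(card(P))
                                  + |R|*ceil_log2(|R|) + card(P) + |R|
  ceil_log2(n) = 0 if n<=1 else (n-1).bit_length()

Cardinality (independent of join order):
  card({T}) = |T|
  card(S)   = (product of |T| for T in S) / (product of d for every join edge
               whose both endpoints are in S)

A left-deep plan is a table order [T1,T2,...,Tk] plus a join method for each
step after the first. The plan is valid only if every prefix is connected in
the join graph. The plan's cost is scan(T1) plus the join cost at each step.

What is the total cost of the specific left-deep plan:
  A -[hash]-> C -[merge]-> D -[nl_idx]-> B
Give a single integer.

step 1: scan A: cost=80, card=80
step 2: join C via hash
    card(P join C) = 80*250/(40) = 500
    cost = 80 + 2*250*8 + 80 = 4160
step 3: join D via merge
    card(P join D) = 500*300/(100) = 1500
    cost = 4160 + 500*9 + 300*9 + 500 + 300 = 12160
step 4: join B via nl_idx
    card(P join B) = 1500*200/(5) = 60000
    cost = 12160 + 1500*8 + 60000 = 84160

84160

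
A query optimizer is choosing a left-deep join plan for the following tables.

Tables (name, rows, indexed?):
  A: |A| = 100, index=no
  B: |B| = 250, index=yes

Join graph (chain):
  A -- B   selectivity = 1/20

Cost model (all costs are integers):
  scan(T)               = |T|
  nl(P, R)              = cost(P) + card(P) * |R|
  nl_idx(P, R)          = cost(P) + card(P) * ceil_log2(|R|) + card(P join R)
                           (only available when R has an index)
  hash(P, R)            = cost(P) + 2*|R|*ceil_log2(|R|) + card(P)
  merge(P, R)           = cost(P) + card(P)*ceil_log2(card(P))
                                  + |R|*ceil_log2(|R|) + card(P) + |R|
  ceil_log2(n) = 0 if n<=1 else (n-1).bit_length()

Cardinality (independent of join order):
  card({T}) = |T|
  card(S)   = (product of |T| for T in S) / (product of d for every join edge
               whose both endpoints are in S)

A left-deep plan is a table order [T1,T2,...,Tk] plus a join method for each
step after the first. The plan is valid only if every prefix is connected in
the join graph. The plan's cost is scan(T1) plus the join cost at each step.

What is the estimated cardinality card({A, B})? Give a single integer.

Tables in S: A(100), B(250)
Edges inside S: A-B(d=20)
numerator = 100 * 250 = 25000
denominator = 20 = 20
card(S) = 25000 / 20 = 1250

1250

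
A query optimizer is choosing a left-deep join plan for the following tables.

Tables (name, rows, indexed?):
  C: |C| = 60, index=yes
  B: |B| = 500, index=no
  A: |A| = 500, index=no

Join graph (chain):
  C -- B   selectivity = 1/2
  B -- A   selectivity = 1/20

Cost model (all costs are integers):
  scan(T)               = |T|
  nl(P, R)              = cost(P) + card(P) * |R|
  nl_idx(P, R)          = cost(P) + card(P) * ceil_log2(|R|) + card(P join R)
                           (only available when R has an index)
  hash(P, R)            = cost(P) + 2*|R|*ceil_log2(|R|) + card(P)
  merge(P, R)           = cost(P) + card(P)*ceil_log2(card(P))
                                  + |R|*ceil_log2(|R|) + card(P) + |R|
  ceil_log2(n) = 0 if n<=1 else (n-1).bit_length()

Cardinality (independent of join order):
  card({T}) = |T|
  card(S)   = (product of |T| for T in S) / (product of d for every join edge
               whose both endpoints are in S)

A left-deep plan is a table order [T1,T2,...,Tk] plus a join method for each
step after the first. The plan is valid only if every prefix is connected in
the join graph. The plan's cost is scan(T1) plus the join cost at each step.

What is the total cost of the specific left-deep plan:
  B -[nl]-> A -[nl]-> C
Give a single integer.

step 1: scan B: cost=500, card=500
step 2: join A via nl
    card(P join A) = 500*500/(20) = 12500
    cost = 500 + 500*500 = 250500
step 3: join C via nl
    card(P join C) = 12500*60/(2) = 375000
    cost = 250500 + 12500*60 = 1000500

1000500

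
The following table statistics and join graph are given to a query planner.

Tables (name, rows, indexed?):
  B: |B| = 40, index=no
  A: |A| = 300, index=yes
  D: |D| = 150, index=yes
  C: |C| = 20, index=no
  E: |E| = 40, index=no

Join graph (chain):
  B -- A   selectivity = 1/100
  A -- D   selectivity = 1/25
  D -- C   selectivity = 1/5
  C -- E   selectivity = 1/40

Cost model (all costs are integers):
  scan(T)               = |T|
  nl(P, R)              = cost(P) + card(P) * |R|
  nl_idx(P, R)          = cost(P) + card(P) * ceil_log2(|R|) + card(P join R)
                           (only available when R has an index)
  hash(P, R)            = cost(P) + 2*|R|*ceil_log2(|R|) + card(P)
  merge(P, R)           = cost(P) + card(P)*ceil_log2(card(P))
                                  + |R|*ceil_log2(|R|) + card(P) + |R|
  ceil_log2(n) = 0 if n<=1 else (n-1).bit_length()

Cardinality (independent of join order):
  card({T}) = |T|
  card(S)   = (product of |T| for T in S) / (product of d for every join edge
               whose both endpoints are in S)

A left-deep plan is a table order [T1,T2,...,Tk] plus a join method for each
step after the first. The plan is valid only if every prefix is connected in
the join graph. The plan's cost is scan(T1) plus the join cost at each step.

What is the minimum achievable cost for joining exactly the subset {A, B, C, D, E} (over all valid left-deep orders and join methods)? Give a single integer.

6480

Selinger DP over subsets of {A,B,C,D,E}:
  {B}: scan cost=40, card=40
  {A}: scan cost=300, card=300
  {D}: scan cost=150, card=150
  {C}: scan cost=20, card=20
  {E}: scan cost=40, card=40
  {AB}: card=120; try (A,nl_idx)→520, (B,hash)→1080, (A,merge)→3320, (B,merge)→3580, (A,hash)→5480, (A,nl)→12040 …(+1); best=520 via (A,nl_idx)
  {AD}: card=1800; try (D,hash)→3000, (A,nl_idx)→3300, (D,nl_idx)→4500, (A,merge)→4500, (D,merge)→4650, (A,hash)→5700 …(+2); best=3000 via (D,hash)
  {CD}: card=600; try (C,hash)→500, (D,nl_idx)→780, (D,merge)→1490, (C,merge)→1620, (D,hash)→2440, (D,nl)→3020 …(+1); best=500 via (C,hash)
  {CE}: card=20; try (C,hash)→280, (E,merge)→420, (C,merge)→440, (E,hash)→520, (E,nl)→820, (C,nl)→840; best=280 via (C,hash)
  {ABD}: card=720; try (D,nl_idx)→2200, (D,merge)→2830, (D,hash)→3040, (B,hash)→5280, (D,nl)→18520, (B,merge)→24880 …(+1); best=2200 via (D,nl_idx)
  {ACD}: card=7200; try (C,hash)→5000, (A,hash)→6500, (A,merge)→10100, (A,nl_idx)→13100, (C,merge)→24720, (C,nl)→39000 …(+1); best=5000 via (C,hash)
  {CDE}: card=600; try (D,nl_idx)→1040, (E,hash)→1580, (D,merge)→1750, (D,hash)→2700, (D,nl)→3280, (E,merge)→7380 …(+1); best=1040 via (D,nl_idx)
  {ABCD}: card=2880; try (C,hash)→3120, (C,merge)→10240, (B,hash)→12680, (C,nl)→16600, (B,merge)→106080, (B,nl)→293000; best=3120 via (C,hash)
  {ACDE}: card=7200; try (A,hash)→7040, (A,merge)→10640, (E,hash)→12680, (A,nl_idx)→13640, (E,merge)→106080, (A,nl)→181040 …(+1); best=7040 via (A,hash)
  {ABCDE}: card=2880; try (E,hash)→6480, (B,hash)→14720, (E,merge)→40840, (B,merge)→108120, (E,nl)→118320, (B,nl)→295040; best=6480 via (E,hash)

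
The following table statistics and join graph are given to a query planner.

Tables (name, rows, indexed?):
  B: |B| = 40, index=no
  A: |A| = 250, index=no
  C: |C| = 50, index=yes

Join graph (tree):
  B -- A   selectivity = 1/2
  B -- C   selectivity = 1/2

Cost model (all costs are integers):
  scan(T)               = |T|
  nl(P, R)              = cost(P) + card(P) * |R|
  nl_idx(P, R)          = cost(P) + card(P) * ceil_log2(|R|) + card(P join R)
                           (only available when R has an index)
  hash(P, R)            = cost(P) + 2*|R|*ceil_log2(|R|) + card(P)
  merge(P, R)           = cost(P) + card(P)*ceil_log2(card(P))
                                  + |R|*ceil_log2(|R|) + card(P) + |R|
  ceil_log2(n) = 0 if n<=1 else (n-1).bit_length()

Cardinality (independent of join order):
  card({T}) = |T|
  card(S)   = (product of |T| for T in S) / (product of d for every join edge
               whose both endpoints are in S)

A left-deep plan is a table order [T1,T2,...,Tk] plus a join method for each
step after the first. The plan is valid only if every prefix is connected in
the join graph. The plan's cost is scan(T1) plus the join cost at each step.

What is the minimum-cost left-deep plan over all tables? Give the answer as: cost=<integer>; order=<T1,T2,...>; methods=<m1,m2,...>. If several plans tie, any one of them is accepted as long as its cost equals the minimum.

cost=5580; order=C,B,A; methods=hash,hash

Selinger DP (subsets sized 1..n):
  {B}: scan cost=40, card=40
  {A}: scan cost=250, card=250
  {C}: scan cost=50, card=50
  {AB}: card=5000; try (B,hash)→980, (A,merge)→2570, (B,merge)→2780, (A,hash)→4080, (A,nl)→10040, (B,nl)→10250; best=980 via (B,hash)
  {BC}: card=1000; try (B,hash)→580, (C,merge)→670, (C,hash)→680, (B,merge)→680, (C,nl_idx)→1280, (C,nl)→2040 …(+1); best=580 via (B,hash)
  {ABC}: card=125000; try (A,hash)→5580, (C,hash)→6580, (A,merge)→13830, (C,merge)→71330, (C,nl_idx)→155980, (A,nl)→250580 …(+1); best=5580 via (A,hash)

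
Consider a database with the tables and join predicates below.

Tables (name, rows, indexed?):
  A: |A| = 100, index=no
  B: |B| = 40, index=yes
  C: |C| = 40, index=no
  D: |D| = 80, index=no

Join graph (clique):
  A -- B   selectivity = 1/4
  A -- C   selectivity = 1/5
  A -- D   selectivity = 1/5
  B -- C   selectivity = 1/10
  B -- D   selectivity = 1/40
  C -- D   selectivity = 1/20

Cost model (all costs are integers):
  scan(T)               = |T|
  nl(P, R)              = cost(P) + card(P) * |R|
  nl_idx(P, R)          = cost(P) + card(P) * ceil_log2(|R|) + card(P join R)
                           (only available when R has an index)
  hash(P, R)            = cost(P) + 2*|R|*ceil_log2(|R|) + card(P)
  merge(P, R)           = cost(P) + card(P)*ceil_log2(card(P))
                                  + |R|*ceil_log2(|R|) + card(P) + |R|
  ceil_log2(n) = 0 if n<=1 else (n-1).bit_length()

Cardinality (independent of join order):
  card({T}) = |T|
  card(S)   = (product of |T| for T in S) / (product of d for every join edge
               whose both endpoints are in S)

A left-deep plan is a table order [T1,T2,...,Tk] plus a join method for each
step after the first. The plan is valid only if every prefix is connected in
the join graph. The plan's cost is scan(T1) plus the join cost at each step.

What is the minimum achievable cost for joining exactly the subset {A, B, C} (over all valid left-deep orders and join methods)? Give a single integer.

1960

Selinger DP over subsets of {A,B,C}:
  {A}: scan cost=100, card=100
  {B}: scan cost=40, card=40
  {C}: scan cost=40, card=40
  {AB}: card=1000; try (B,hash)→680, (A,merge)→1120, (B,merge)→1180, (A,hash)→1480, (B,nl_idx)→1700, (A,nl)→4040 …(+1); best=680 via (B,hash)
  {AC}: card=800; try (C,hash)→680, (A,merge)→1120, (C,merge)→1180, (A,hash)→1480, (A,nl)→4040, (C,nl)→4100; best=680 via (C,hash)
  {BC}: card=160; try (B,nl_idx)→440, (C,hash)→560, (B,hash)→560, (C,merge)→600, (B,merge)→600, (C,nl)→1640 …(+1); best=440 via (B,nl_idx)
  {ABC}: card=800; try (B,hash)→1960, (A,hash)→2000, (C,hash)→2160, (A,merge)→2680, (B,nl_idx)→6280, (B,merge)→9760 …(+4); best=1960 via (B,hash)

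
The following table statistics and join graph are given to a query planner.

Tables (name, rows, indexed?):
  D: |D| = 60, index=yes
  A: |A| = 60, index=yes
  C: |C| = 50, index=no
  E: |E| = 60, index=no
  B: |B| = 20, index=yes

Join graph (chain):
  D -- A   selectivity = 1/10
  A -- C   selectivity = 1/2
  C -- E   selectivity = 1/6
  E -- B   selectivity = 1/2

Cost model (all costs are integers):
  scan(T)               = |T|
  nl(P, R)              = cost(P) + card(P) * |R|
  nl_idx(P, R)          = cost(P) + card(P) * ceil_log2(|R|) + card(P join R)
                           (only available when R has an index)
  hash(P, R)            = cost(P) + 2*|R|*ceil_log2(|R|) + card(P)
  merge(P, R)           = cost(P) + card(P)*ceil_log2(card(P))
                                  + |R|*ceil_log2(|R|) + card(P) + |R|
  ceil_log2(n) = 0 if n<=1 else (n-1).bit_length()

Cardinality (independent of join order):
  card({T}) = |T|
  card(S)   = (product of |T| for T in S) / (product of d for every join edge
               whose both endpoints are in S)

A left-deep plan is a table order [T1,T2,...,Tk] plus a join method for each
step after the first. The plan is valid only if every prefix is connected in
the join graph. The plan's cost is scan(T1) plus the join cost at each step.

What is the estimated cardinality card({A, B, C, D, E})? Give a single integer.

900000

Tables in S: A(60), B(20), C(50), D(60), E(60)
Edges inside S: D-A(d=10), A-C(d=2), C-E(d=6), E-B(d=2)
numerator = 60 * 20 * 50 * 60 * 60 = 216000000
denominator = 10 * 2 * 6 * 2 = 240
card(S) = 216000000 / 240 = 900000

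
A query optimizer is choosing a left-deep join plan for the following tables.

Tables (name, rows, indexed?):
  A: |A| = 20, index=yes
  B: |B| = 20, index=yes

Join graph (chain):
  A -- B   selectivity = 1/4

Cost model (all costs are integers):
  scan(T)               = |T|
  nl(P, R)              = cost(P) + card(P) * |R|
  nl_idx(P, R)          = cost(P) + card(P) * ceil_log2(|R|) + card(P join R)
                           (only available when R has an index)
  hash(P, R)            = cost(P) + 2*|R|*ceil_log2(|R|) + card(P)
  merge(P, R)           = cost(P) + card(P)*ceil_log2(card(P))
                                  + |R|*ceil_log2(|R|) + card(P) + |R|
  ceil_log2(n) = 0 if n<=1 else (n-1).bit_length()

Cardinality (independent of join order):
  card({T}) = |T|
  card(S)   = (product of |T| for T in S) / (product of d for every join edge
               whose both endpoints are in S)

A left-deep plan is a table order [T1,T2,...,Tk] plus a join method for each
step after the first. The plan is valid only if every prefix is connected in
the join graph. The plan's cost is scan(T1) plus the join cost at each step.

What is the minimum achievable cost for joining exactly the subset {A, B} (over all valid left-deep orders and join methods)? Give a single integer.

220

Selinger DP over subsets of {A,B}:
  {A}: scan cost=20, card=20
  {B}: scan cost=20, card=20
  {AB}: card=100; try (B,nl_idx)→220, (A,nl_idx)→220, (B,hash)→240, (A,hash)→240, (B,merge)→260, (A,merge)→260 …(+2); best=220 via (B,nl_idx)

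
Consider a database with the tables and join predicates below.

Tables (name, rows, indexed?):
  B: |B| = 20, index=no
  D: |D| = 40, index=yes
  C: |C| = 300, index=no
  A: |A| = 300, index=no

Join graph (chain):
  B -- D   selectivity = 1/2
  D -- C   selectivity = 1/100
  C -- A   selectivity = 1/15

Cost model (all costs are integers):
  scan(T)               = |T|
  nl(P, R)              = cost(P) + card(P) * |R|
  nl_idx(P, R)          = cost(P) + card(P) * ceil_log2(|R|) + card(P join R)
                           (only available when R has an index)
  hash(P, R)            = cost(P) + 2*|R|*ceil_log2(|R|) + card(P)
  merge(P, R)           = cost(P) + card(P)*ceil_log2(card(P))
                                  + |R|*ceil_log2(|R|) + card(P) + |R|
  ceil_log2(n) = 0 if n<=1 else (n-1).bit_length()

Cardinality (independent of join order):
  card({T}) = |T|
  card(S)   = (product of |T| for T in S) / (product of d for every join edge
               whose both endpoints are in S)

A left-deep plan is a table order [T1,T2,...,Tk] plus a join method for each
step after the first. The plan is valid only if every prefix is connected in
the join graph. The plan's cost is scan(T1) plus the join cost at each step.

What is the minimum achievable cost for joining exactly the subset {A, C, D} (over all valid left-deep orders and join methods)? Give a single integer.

5040

Selinger DP over subsets of {A,C,D}:
  {D}: scan cost=40, card=40
  {C}: scan cost=300, card=300
  {A}: scan cost=300, card=300
  {CD}: card=120; try (D,hash)→1080, (D,nl_idx)→2220, (C,merge)→3320, (D,merge)→3580, (C,hash)→5480, (C,nl)→12040 …(+1); best=1080 via (D,hash)
  {AC}: card=6000; try (C,hash)→6000, (A,hash)→6000, (C,merge)→6300, (A,merge)→6300, (C,nl)→90300, (A,nl)→90300; best=6000 via (C,hash)
  {ACD}: card=2400; try (A,merge)→5040, (A,hash)→6600, (D,hash)→12480, (A,nl)→37080, (D,nl_idx)→44400, (D,merge)→90280 …(+1); best=5040 via (A,merge)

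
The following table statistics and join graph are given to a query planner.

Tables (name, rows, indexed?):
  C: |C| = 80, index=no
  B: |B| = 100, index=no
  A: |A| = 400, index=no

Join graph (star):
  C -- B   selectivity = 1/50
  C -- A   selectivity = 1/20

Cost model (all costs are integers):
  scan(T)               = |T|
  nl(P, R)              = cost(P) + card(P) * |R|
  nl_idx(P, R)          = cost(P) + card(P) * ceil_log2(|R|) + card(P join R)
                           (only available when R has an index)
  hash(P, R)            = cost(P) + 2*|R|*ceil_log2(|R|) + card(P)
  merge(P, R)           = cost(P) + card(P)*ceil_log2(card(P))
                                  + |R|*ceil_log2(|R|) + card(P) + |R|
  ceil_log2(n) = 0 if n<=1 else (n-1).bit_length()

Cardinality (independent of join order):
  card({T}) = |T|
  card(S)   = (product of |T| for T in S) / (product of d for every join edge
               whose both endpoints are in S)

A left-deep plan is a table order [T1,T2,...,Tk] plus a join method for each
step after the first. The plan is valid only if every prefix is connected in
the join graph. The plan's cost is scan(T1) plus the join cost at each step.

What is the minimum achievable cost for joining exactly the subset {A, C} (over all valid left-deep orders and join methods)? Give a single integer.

1920

Selinger DP over subsets of {A,C}:
  {C}: scan cost=80, card=80
  {A}: scan cost=400, card=400
  {AC}: card=1600; try (C,hash)→1920, (A,merge)→4720, (C,merge)→5040, (A,hash)→7360, (A,nl)→32080, (C,nl)→32400; best=1920 via (C,hash)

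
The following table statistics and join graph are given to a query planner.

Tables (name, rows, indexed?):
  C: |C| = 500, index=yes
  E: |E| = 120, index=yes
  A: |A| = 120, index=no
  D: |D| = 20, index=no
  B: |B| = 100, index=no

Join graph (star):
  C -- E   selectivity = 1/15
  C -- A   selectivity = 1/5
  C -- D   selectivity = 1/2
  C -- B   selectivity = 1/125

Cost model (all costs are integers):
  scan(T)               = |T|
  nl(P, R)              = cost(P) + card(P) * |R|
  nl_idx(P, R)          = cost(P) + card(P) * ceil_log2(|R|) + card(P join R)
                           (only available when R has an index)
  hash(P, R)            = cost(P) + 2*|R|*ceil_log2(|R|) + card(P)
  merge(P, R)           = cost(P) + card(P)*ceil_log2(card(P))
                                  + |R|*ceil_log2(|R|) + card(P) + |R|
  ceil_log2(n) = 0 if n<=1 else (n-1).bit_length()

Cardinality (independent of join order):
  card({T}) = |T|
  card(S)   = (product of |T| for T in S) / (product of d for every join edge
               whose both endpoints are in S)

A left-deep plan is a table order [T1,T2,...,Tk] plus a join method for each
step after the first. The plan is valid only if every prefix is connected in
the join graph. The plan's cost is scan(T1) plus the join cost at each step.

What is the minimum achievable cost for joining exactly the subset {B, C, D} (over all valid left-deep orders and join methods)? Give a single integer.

2000

Selinger DP over subsets of {B,C,D}:
  {C}: scan cost=500, card=500
  {D}: scan cost=20, card=20
  {B}: scan cost=100, card=100
  {CD}: card=5000; try (D,hash)→1200, (C,merge)→5140, (C,nl_idx)→5200, (D,merge)→5620, (C,hash)→9040, (C,nl)→10020 …(+1); best=1200 via (D,hash)
  {BC}: card=400; try (C,nl_idx)→1400, (B,hash)→2400, (C,merge)→5900, (B,merge)→6300, (C,hash)→9200, (C,nl)→50100 …(+1); best=1400 via (C,nl_idx)
  {BCD}: card=4000; try (D,hash)→2000, (D,merge)→5520, (B,hash)→7600, (D,nl)→9400, (B,merge)→72000, (B,nl)→501200; best=2000 via (D,hash)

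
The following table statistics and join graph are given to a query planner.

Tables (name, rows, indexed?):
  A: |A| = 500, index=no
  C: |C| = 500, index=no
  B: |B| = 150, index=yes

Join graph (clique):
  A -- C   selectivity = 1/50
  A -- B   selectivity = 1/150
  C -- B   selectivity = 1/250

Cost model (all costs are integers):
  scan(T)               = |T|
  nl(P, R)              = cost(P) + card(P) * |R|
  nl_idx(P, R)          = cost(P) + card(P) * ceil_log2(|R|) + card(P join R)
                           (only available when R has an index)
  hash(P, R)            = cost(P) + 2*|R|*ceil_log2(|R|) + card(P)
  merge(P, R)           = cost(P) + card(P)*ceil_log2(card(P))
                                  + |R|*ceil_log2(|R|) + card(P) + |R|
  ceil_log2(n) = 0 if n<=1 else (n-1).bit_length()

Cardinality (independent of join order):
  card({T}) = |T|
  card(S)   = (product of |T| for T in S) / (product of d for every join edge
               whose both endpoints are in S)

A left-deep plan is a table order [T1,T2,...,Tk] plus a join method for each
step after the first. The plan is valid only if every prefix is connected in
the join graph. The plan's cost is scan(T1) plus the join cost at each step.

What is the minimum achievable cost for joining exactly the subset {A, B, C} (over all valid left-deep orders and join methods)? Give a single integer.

11400

Selinger DP over subsets of {A,B,C}:
  {A}: scan cost=500, card=500
  {C}: scan cost=500, card=500
  {B}: scan cost=150, card=150
  {AC}: card=5000; try (C,hash)→10000, (A,hash)→10000, (C,merge)→10500, (A,merge)→10500, (C,nl)→250500, (A,nl)→250500; best=10000 via (C,hash)
  {AB}: card=500; try (B,hash)→3400, (B,nl_idx)→5000, (A,merge)→6500, (B,merge)→6850, (A,hash)→9300, (A,nl)→75150 …(+1); best=3400 via (B,hash)
  {BC}: card=300; try (B,hash)→3400, (B,nl_idx)→4800, (C,merge)→6500, (B,merge)→6850, (C,hash)→9300, (C,nl)→75150 …(+1); best=3400 via (B,hash)
  {ABC}: card=20; try (A,merge)→11400, (A,hash)→12700, (C,hash)→12900, (C,merge)→13400, (B,hash)→17400, (B,nl_idx)→50020 …(+4); best=11400 via (A,merge)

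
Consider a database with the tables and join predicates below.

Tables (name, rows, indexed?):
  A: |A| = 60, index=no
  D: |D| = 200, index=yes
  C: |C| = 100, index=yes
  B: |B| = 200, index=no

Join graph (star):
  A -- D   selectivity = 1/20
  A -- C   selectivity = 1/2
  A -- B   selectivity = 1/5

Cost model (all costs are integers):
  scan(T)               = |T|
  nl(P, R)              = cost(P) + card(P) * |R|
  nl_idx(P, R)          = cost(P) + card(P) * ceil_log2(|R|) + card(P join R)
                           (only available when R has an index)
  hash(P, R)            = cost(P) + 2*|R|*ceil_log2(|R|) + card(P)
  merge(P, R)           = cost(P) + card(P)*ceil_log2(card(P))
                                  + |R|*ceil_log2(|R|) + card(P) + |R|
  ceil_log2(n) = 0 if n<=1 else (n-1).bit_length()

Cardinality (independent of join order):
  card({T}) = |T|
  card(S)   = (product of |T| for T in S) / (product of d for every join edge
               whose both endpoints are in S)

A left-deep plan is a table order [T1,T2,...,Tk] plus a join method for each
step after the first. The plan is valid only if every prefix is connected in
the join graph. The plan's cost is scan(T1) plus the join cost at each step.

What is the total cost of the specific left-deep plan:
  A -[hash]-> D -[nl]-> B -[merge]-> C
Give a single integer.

508120

step 1: scan A: cost=60, card=60
step 2: join D via hash
    card(P join D) = 60*200/(20) = 600
    cost = 60 + 2*200*8 + 60 = 3320
step 3: join B via nl
    card(P join B) = 600*200/(5) = 24000
    cost = 3320 + 600*200 = 123320
step 4: join C via merge
    card(P join C) = 24000*100/(2) = 1200000
    cost = 123320 + 24000*15 + 100*7 + 24000 + 100 = 508120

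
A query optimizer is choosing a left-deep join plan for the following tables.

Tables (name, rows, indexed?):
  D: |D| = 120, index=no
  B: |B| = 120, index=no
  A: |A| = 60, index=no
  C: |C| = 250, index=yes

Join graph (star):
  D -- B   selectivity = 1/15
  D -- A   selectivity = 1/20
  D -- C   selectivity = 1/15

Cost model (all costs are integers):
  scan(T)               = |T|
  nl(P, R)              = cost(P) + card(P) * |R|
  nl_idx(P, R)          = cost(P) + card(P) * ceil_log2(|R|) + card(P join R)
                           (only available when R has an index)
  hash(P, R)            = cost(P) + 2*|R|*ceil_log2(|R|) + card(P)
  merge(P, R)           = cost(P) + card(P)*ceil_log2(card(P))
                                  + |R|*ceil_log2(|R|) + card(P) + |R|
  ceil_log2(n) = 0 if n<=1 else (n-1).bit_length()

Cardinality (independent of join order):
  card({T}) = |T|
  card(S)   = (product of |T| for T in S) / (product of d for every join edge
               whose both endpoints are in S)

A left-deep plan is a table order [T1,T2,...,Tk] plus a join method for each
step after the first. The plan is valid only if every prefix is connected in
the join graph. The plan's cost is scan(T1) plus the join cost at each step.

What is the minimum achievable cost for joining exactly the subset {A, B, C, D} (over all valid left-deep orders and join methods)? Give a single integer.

Selinger DP over subsets of {A,B,C,D}:
  {D}: scan cost=120, card=120
  {B}: scan cost=120, card=120
  {A}: scan cost=60, card=60
  {C}: scan cost=250, card=250
  {BD}: card=960; try (D,hash)→1920, (B,hash)→1920, (D,merge)→2040, (B,merge)→2040, (D,nl)→14520, (B,nl)→14520; best=1920 via (D,hash)
  {AD}: card=360; try (A,hash)→960, (D,merge)→1440, (A,merge)→1500, (D,hash)→1800, (D,nl)→7260, (A,nl)→7320; best=960 via (A,hash)
  {CD}: card=2000; try (D,hash)→2180, (C,nl_idx)→3080, (C,merge)→3330, (D,merge)→3460, (C,hash)→4240, (C,nl)→30120 …(+1); best=2180 via (D,hash)
  {ABD}: card=2880; try (B,hash)→3000, (A,hash)→3600, (B,merge)→5520, (A,merge)→12900, (B,nl)→44160, (A,nl)→59520; best=3000 via (B,hash)
  {BCD}: card=16000; try (B,hash)→5860, (C,hash)→6880, (C,merge)→14730, (C,nl_idx)→25600, (B,merge)→27140, (C,nl)→241920 …(+1); best=5860 via (B,hash)
  {ACD}: card=6000; try (A,hash)→4900, (C,hash)→5320, (C,merge)→6810, (C,nl_idx)→9840, (A,merge)→26600, (C,nl)→90960 …(+1); best=4900 via (A,hash)
  {ABCD}: card=48000; try (C,hash)→9880, (B,hash)→12580, (A,hash)→22580, (C,merge)→42690, (C,nl_idx)→74040, (B,merge)→89860 …(+4); best=9880 via (C,hash)

9880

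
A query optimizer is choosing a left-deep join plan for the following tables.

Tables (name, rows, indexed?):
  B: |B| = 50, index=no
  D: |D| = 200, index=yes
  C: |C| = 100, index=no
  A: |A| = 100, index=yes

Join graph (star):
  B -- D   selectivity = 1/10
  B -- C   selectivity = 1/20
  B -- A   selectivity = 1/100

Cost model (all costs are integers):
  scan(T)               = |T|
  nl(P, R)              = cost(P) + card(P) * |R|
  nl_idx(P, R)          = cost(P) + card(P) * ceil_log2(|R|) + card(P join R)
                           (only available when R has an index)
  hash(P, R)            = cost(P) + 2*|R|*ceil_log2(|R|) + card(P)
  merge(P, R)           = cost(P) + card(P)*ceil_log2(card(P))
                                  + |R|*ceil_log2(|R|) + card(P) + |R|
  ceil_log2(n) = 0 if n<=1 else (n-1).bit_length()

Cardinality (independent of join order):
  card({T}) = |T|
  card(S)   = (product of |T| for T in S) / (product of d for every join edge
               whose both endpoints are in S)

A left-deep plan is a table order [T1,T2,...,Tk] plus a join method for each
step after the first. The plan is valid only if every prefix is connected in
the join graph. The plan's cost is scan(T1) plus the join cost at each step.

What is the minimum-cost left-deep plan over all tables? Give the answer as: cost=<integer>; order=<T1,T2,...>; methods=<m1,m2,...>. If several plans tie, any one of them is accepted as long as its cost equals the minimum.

cost=4250; order=B,A,D,C; methods=nl_idx,nl_idx,hash

Selinger DP (subsets sized 1..n):
  {B}: scan cost=50, card=50
  {D}: scan cost=200, card=200
  {C}: scan cost=100, card=100
  {A}: scan cost=100, card=100
  {BD}: card=1000; try (B,hash)→1000, (D,nl_idx)→1450, (D,merge)→2200, (B,merge)→2350, (D,hash)→3300, (D,nl)→10050 …(+1); best=1000 via (B,hash)
  {BC}: card=250; try (B,hash)→800, (C,merge)→1200, (B,merge)→1250, (C,hash)→1500, (C,nl)→5050, (B,nl)→5100; best=800 via (B,hash)
  {AB}: card=50; try (A,nl_idx)→450, (B,hash)→800, (A,merge)→1200, (B,merge)→1250, (A,hash)→1500, (A,nl)→5050 …(+1); best=450 via (A,nl_idx)
  {BCD}: card=5000; try (C,hash)→3400, (D,hash)→4250, (D,merge)→4850, (D,nl_idx)→7800, (C,merge)→12800, (D,nl)→50800 …(+1); best=3400 via (C,hash)
  {ABD}: card=1000; try (D,nl_idx)→1850, (D,merge)→2600, (A,hash)→3400, (D,hash)→3700, (A,nl_idx)→9000, (D,nl)→10450 …(+2); best=1850 via (D,nl_idx)
  {ABC}: card=250; try (C,merge)→1600, (C,hash)→1900, (A,hash)→2450, (A,nl_idx)→2800, (A,merge)→3850, (C,nl)→5450 …(+1); best=1600 via (C,merge)
  {ABCD}: card=5000; try (C,hash)→4250, (D,hash)→5050, (D,merge)→5650, (D,nl_idx)→8600, (A,hash)→9800, (C,merge)→13650 …(+5); best=4250 via (C,hash)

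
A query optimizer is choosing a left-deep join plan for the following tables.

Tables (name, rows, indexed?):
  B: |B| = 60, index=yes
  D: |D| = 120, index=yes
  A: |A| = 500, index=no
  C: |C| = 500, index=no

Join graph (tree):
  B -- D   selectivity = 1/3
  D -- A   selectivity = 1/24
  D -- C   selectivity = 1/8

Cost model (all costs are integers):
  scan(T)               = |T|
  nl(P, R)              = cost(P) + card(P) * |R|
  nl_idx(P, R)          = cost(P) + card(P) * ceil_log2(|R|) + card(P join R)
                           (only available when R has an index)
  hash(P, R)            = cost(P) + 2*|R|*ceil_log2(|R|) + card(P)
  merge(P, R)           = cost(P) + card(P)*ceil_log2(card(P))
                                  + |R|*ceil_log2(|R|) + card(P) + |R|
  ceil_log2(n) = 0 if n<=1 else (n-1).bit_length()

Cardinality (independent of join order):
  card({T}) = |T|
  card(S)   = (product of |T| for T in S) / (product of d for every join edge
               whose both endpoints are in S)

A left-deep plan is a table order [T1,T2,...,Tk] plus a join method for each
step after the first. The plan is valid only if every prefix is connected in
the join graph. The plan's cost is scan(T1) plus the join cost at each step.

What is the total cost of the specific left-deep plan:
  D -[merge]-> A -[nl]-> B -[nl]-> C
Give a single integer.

25156080

step 1: scan D: cost=120, card=120
step 2: join A via merge
    card(P join A) = 120*500/(24) = 2500
    cost = 120 + 120*7 + 500*9 + 120 + 500 = 6080
step 3: join B via nl
    card(P join B) = 2500*60/(3) = 50000
    cost = 6080 + 2500*60 = 156080
step 4: join C via nl
    card(P join C) = 50000*500/(8) = 3125000
    cost = 156080 + 50000*500 = 25156080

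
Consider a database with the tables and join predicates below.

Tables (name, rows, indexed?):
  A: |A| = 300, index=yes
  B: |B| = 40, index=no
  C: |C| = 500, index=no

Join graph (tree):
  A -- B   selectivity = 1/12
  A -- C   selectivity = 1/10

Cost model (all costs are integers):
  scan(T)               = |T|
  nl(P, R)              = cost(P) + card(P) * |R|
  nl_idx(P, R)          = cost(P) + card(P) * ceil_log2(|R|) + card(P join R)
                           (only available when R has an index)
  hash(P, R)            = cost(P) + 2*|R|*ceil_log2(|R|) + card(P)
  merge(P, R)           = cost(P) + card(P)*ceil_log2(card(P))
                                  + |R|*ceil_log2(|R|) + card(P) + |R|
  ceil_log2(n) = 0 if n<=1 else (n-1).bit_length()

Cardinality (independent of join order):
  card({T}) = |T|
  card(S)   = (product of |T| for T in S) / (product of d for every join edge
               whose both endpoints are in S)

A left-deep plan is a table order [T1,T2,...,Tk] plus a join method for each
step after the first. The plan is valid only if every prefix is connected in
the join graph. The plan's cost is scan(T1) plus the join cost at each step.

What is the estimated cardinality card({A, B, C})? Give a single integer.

Tables in S: A(300), B(40), C(500)
Edges inside S: A-B(d=12), A-C(d=10)
numerator = 300 * 40 * 500 = 6000000
denominator = 12 * 10 = 120
card(S) = 6000000 / 120 = 50000

50000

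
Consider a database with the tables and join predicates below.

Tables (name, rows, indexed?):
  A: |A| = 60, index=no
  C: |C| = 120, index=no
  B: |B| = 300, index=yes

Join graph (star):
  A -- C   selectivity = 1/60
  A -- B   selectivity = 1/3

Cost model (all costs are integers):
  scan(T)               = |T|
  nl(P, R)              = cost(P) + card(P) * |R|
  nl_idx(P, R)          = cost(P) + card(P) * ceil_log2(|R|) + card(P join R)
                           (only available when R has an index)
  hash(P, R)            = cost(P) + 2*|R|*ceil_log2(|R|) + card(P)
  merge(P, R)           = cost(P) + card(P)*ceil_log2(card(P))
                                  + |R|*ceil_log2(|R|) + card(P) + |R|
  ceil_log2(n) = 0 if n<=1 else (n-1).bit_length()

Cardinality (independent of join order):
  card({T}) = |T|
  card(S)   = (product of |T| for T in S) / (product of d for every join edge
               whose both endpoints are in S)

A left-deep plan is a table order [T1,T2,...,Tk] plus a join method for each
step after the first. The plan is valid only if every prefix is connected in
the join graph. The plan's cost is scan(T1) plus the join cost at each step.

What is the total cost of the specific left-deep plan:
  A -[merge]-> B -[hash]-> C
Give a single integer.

step 1: scan A: cost=60, card=60
step 2: join B via merge
    card(P join B) = 60*300/(3) = 6000
    cost = 60 + 60*6 + 300*9 + 60 + 300 = 3480
step 3: join C via hash
    card(P join C) = 6000*120/(60) = 12000
    cost = 3480 + 2*120*7 + 6000 = 11160

11160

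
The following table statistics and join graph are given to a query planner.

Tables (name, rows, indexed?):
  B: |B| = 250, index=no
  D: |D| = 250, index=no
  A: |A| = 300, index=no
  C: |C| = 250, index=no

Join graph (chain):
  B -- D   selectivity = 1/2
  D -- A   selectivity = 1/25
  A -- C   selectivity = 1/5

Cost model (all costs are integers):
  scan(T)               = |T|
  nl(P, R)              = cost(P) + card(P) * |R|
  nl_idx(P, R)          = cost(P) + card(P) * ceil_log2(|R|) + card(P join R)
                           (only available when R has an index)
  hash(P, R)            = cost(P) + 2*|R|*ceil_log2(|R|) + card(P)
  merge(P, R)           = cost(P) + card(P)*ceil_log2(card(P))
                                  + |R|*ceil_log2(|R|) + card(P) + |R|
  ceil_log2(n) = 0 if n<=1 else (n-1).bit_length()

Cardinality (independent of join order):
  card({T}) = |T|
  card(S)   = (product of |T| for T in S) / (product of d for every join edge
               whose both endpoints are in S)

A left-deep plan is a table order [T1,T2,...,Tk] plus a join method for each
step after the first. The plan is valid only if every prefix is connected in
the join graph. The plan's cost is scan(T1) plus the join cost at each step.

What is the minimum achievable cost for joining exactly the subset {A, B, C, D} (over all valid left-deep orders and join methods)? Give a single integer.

Selinger DP over subsets of {A,B,C,D}:
  {B}: scan cost=250, card=250
  {D}: scan cost=250, card=250
  {A}: scan cost=300, card=300
  {C}: scan cost=250, card=250
  {BD}: card=31250; try (D,hash)→4500, (B,hash)→4500, (D,merge)→4750, (B,merge)→4750, (D,nl)→62750, (B,nl)→62750; best=4500 via (D,hash)
  {AD}: card=3000; try (D,hash)→4600, (A,merge)→5500, (D,merge)→5550, (A,hash)→5900, (A,nl)→75250, (D,nl)→75300; best=4600 via (D,hash)
  {AC}: card=15000; try (C,hash)→4600, (A,merge)→5500, (C,merge)→5550, (A,hash)→5900, (A,nl)→75250, (C,nl)→75300; best=4600 via (C,hash)
  {ABD}: card=375000; try (B,hash)→11600, (A,hash)→41150, (B,merge)→45850, (A,merge)→507500, (B,nl)→754600, (A,nl)→9379500; best=11600 via (B,hash)
  {ACD}: card=150000; try (C,hash)→11600, (D,hash)→23600, (C,merge)→45850, (D,merge)→231850, (C,nl)→754600, (D,nl)→3754600; best=11600 via (C,hash)
  {ABCD}: card=18750000; try (B,hash)→165600, (C,hash)→390600, (B,merge)→2863850, (C,merge)→7513850, (B,nl)→37511600, (C,nl)→93761600; best=165600 via (B,hash)

165600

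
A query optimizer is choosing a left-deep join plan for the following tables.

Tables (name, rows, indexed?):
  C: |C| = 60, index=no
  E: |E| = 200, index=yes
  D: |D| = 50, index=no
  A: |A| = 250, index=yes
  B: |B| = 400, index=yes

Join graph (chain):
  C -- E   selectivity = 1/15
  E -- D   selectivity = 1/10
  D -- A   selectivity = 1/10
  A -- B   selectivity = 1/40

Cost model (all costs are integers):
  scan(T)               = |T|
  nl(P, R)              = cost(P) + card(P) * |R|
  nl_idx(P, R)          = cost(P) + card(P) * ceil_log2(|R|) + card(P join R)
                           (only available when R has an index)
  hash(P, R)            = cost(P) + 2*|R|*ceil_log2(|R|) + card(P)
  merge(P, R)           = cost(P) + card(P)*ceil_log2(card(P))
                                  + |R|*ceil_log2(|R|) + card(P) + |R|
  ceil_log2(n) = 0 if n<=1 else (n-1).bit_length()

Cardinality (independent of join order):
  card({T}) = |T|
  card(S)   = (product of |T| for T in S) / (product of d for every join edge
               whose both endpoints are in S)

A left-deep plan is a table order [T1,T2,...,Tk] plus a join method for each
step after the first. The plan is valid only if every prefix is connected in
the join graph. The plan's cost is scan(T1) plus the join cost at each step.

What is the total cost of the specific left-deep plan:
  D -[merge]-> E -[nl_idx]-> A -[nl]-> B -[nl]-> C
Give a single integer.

25035200

step 1: scan D: cost=50, card=50
step 2: join E via merge
    card(P join E) = 50*200/(10) = 1000
    cost = 50 + 50*6 + 200*8 + 50 + 200 = 2200
step 3: join A via nl_idx
    card(P join A) = 1000*250/(10) = 25000
    cost = 2200 + 1000*8 + 25000 = 35200
step 4: join B via nl
    card(P join B) = 25000*400/(40) = 250000
    cost = 35200 + 25000*400 = 10035200
step 5: join C via nl
    card(P join C) = 250000*60/(15) = 1000000
    cost = 10035200 + 250000*60 = 25035200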